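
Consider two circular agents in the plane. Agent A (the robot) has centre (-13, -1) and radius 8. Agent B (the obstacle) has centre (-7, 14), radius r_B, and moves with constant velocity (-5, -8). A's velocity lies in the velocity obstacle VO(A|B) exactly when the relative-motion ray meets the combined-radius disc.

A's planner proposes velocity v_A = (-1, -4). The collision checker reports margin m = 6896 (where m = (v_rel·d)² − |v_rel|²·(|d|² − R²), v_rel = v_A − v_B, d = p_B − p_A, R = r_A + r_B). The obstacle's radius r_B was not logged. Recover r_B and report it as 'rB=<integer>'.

m = 6896
d = (6, 15);  v_rel = (4, 4),  |v_rel|² = 32
v_rel×d = (4)·(15) − (4)·(6) = 36
since m = R²·32 − 36²:  R² = (1296 + 6896) / 32 = 256
R = √256 = 16  ⇒  r_B = 16 − 8 = 8

rB=8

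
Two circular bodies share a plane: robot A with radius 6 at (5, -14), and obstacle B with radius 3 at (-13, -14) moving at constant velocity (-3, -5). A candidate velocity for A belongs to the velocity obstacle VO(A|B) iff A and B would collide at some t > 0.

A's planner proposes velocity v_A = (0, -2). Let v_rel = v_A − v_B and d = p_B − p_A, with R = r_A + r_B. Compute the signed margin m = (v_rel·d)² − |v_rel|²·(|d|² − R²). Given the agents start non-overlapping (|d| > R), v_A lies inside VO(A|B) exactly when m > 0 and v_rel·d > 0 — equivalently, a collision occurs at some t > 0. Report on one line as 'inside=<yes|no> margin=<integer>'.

d = (-18, 0),  |d|² = 324;  R = 6+3 = 9,  c = 324−9² = 243
v_rel = (3, 3),  |v_rel|² = 18;  v_rel·d = (3)·(-18) + (3)·(0) = -54
18·t² + 108·t + 243 = 0  ⇒  m = (-54)² − 18·243 = -1458
m = -1458 < 0,  v_rel·d = -54 < 0  ⇒  outside

inside=no margin=-1458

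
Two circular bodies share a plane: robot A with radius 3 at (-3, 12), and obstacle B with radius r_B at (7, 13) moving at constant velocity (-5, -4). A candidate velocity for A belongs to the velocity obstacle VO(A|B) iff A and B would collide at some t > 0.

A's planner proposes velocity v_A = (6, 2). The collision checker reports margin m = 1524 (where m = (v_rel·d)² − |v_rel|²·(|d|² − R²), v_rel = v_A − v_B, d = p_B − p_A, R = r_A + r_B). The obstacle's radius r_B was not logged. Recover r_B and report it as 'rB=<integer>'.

m = 1524
d = (10, 1);  v_rel = (11, 6),  |v_rel|² = 157
v_rel×d = (11)·(1) − (6)·(10) = -49
since m = R²·157 − (-49)²:  R² = (2401 + 1524) / 157 = 25
R = √25 = 5  ⇒  r_B = 5 − 3 = 2

rB=2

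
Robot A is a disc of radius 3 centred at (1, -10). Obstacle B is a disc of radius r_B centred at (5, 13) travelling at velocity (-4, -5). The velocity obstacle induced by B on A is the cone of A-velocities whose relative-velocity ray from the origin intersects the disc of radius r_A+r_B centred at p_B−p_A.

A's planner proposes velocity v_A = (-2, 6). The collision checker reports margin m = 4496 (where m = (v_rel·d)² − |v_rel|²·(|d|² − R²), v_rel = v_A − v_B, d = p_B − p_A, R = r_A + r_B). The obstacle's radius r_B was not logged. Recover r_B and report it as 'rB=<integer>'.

m = 4496
d = (4, 23);  v_rel = (2, 11),  |v_rel|² = 125
v_rel×d = (2)·(23) − (11)·(4) = 2
since m = R²·125 − 2²:  R² = (4 + 4496) / 125 = 36
R = √36 = 6  ⇒  r_B = 6 − 3 = 3

rB=3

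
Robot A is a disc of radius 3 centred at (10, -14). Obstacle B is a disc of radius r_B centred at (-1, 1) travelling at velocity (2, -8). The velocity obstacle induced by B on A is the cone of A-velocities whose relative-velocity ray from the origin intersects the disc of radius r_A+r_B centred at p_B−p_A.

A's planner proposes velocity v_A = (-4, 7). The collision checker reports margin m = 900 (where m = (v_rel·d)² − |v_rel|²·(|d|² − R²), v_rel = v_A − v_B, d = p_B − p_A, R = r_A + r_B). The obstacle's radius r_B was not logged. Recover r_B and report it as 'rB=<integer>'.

m = 900
d = (-11, 15);  v_rel = (-6, 15),  |v_rel|² = 261
v_rel×d = (-6)·(15) − (15)·(-11) = 75
since m = R²·261 − 75²:  R² = (5625 + 900) / 261 = 25
R = √25 = 5  ⇒  r_B = 5 − 3 = 2

rB=2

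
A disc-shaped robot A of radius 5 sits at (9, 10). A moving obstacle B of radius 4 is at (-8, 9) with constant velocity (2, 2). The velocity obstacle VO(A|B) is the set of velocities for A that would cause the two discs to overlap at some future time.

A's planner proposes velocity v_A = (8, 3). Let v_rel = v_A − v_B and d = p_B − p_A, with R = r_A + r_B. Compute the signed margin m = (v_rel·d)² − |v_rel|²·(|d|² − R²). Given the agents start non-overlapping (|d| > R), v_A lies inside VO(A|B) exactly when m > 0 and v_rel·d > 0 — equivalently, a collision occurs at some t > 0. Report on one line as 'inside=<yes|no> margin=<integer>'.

d = (-17, -1),  |d|² = 290;  R = 5+4 = 9,  c = 290−9² = 209
v_rel = (6, 1),  |v_rel|² = 37;  v_rel·d = (6)·(-17) + (1)·(-1) = -103
37·t² + 206·t + 209 = 0  ⇒  m = (-103)² − 37·209 = 2876
m = 2876 > 0,  v_rel·d = -103 < 0  ⇒  outside

inside=no margin=2876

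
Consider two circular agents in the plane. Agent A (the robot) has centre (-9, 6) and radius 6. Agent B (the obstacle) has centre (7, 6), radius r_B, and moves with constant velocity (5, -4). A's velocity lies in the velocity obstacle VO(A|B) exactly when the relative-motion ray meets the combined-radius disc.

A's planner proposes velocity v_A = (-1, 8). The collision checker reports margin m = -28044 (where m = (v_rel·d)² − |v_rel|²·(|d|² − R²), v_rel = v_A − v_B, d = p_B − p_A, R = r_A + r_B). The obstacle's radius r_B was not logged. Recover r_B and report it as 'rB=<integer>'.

m = -28044
d = (16, 0);  v_rel = (-6, 12),  |v_rel|² = 180
v_rel×d = (-6)·(0) − (12)·(16) = -192
since m = R²·180 − (-192)²:  R² = (36864 + -28044) / 180 = 49
R = √49 = 7  ⇒  r_B = 7 − 6 = 1

rB=1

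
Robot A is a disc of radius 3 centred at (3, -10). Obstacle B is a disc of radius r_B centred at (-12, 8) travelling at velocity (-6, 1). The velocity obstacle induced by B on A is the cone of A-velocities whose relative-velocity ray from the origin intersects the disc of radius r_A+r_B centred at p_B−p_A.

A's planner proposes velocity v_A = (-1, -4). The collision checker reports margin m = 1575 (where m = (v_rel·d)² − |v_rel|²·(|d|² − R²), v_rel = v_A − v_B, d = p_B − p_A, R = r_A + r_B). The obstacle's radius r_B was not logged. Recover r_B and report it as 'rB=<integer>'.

m = 1575
d = (-15, 18);  v_rel = (5, -5),  |v_rel|² = 50
v_rel×d = (5)·(18) − (-5)·(-15) = 15
since m = R²·50 − 15²:  R² = (225 + 1575) / 50 = 36
R = √36 = 6  ⇒  r_B = 6 − 3 = 3

rB=3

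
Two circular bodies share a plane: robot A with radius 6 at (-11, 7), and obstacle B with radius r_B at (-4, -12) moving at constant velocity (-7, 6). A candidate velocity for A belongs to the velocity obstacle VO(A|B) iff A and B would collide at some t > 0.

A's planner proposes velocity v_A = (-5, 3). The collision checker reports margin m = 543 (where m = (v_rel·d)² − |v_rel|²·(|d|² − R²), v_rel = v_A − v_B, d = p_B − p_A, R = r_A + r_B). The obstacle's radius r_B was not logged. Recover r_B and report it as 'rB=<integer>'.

m = 543
d = (7, -19);  v_rel = (2, -3),  |v_rel|² = 13
v_rel×d = (2)·(-19) − (-3)·(7) = -17
since m = R²·13 − (-17)²:  R² = (289 + 543) / 13 = 64
R = √64 = 8  ⇒  r_B = 8 − 6 = 2

rB=2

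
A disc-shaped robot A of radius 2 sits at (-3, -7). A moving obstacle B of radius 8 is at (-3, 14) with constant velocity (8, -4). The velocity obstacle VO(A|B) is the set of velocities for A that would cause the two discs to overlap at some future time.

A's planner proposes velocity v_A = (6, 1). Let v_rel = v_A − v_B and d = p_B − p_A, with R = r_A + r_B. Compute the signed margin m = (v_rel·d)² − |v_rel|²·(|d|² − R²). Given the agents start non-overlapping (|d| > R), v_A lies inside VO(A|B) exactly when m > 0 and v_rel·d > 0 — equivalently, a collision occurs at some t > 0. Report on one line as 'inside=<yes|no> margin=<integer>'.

d = (0, 21),  |d|² = 441;  R = 2+8 = 10,  c = 441−10² = 341
v_rel = (-2, 5),  |v_rel|² = 29;  v_rel·d = (-2)·(0) + (5)·(21) = 105
29·t² − 210·t + 341 = 0  ⇒  m = 105² − 29·341 = 1136
m = 1136 > 0,  v_rel·d = 105 > 0  ⇒  inside

inside=yes margin=1136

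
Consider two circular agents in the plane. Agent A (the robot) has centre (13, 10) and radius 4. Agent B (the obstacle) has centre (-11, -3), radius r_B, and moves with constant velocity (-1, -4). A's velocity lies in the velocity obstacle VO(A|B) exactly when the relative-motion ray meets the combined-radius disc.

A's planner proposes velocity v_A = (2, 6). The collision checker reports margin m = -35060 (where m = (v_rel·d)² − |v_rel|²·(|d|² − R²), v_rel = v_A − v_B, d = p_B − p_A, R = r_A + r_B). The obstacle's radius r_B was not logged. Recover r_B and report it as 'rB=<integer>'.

m = -35060
d = (-24, -13);  v_rel = (3, 10),  |v_rel|² = 109
v_rel×d = (3)·(-13) − (10)·(-24) = 201
since m = R²·109 − 201²:  R² = (40401 + -35060) / 109 = 49
R = √49 = 7  ⇒  r_B = 7 − 4 = 3

rB=3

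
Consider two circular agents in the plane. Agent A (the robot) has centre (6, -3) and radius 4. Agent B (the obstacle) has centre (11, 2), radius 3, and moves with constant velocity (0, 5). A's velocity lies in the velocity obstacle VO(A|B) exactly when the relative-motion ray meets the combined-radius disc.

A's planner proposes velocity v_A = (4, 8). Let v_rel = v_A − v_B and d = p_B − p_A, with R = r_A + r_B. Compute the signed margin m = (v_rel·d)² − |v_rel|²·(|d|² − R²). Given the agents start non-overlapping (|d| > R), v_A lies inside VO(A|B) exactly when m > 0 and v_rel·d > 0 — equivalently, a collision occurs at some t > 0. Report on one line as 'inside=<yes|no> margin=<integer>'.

d = (5, 5),  |d|² = 50;  R = 4+3 = 7,  c = 50−7² = 1
v_rel = (4, 3),  |v_rel|² = 25;  v_rel·d = (4)·(5) + (3)·(5) = 35
25·t² − 70·t + 1 = 0  ⇒  m = 35² − 25·1 = 1200
m = 1200 > 0,  v_rel·d = 35 > 0  ⇒  inside

inside=yes margin=1200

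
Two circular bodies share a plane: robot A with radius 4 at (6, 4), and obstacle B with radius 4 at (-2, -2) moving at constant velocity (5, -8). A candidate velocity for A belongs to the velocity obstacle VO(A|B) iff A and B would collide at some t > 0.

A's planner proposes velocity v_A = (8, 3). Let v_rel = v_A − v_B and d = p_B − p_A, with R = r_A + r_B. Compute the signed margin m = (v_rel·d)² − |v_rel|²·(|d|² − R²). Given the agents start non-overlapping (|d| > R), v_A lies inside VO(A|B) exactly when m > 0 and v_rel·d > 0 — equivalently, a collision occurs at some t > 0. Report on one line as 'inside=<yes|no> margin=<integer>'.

d = (-8, -6),  |d|² = 100;  R = 4+4 = 8,  c = 100−8² = 36
v_rel = (3, 11),  |v_rel|² = 130;  v_rel·d = (3)·(-8) + (11)·(-6) = -90
130·t² + 180·t + 36 = 0  ⇒  m = (-90)² − 130·36 = 3420
m = 3420 > 0,  v_rel·d = -90 < 0  ⇒  outside

inside=no margin=3420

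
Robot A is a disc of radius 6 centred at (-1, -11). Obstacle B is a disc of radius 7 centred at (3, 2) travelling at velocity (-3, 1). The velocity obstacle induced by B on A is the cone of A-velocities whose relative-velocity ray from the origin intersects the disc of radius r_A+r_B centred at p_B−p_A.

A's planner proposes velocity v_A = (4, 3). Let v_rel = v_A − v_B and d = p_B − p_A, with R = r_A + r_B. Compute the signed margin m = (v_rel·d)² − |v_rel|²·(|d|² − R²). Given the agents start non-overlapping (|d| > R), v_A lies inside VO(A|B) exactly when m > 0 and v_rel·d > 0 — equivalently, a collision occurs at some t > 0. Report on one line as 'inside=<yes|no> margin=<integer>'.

d = (4, 13),  |d|² = 185;  R = 6+7 = 13,  c = 185−13² = 16
v_rel = (7, 2),  |v_rel|² = 53;  v_rel·d = (7)·(4) + (2)·(13) = 54
53·t² − 108·t + 16 = 0  ⇒  m = 54² − 53·16 = 2068
m = 2068 > 0,  v_rel·d = 54 > 0  ⇒  inside

inside=yes margin=2068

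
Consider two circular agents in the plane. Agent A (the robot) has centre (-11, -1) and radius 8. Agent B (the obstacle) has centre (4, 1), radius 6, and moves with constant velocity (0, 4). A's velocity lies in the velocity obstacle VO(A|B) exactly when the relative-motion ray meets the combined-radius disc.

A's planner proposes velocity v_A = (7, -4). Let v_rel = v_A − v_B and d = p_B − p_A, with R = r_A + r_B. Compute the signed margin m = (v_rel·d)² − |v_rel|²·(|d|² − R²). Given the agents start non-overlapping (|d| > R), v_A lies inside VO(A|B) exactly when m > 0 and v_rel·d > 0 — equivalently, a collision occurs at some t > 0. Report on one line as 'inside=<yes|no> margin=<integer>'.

d = (15, 2),  |d|² = 229;  R = 8+6 = 14,  c = 229−14² = 33
v_rel = (7, -8),  |v_rel|² = 113;  v_rel·d = (7)·(15) + (-8)·(2) = 89
113·t² − 178·t + 33 = 0  ⇒  m = 89² − 113·33 = 4192
m = 4192 > 0,  v_rel·d = 89 > 0  ⇒  inside

inside=yes margin=4192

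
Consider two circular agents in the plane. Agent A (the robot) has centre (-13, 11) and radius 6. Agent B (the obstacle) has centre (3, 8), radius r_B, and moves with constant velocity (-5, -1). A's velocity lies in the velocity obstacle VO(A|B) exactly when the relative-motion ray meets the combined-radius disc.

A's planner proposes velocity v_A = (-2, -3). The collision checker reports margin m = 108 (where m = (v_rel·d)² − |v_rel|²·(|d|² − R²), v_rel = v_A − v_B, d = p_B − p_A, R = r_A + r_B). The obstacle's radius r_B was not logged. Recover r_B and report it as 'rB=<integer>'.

m = 108
d = (16, -3);  v_rel = (3, -2),  |v_rel|² = 13
v_rel×d = (3)·(-3) − (-2)·(16) = 23
since m = R²·13 − 23²:  R² = (529 + 108) / 13 = 49
R = √49 = 7  ⇒  r_B = 7 − 6 = 1

rB=1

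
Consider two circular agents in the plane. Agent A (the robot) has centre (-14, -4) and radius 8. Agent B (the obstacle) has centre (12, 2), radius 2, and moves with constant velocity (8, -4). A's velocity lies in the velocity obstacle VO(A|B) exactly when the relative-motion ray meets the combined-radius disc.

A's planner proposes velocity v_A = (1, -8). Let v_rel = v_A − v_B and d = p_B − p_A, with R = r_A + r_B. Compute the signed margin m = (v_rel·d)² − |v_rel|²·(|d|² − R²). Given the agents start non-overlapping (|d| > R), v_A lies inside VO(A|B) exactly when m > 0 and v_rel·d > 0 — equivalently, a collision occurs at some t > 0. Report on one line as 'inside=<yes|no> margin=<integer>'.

d = (26, 6),  |d|² = 712;  R = 8+2 = 10,  c = 712−10² = 612
v_rel = (-7, -4),  |v_rel|² = 65;  v_rel·d = (-7)·(26) + (-4)·(6) = -206
65·t² + 412·t + 612 = 0  ⇒  m = (-206)² − 65·612 = 2656
m = 2656 > 0,  v_rel·d = -206 < 0  ⇒  outside

inside=no margin=2656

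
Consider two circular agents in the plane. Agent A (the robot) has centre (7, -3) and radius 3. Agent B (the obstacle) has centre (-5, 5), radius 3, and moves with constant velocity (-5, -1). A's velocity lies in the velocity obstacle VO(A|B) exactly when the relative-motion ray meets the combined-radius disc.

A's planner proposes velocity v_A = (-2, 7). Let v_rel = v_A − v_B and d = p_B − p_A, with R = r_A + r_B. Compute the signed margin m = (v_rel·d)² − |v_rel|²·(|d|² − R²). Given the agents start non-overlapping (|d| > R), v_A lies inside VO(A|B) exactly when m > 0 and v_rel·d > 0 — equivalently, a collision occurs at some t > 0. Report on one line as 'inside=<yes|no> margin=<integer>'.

d = (-12, 8),  |d|² = 208;  R = 3+3 = 6,  c = 208−6² = 172
v_rel = (3, 8),  |v_rel|² = 73;  v_rel·d = (3)·(-12) + (8)·(8) = 28
73·t² − 56·t + 172 = 0  ⇒  m = 28² − 73·172 = -11772
m = -11772 < 0,  v_rel·d = 28 > 0  ⇒  outside

inside=no margin=-11772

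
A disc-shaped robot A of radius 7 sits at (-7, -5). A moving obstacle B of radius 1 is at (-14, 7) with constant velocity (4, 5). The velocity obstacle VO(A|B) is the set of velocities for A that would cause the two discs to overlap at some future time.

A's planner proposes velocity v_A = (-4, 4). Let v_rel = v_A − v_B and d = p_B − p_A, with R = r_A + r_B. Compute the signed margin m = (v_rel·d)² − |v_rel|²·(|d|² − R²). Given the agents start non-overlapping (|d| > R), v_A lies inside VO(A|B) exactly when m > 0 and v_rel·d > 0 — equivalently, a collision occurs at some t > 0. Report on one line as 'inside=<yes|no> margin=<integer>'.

d = (-7, 12),  |d|² = 193;  R = 7+1 = 8,  c = 193−8² = 129
v_rel = (-8, -1),  |v_rel|² = 65;  v_rel·d = (-8)·(-7) + (-1)·(12) = 44
65·t² − 88·t + 129 = 0  ⇒  m = 44² − 65·129 = -6449
m = -6449 < 0,  v_rel·d = 44 > 0  ⇒  outside

inside=no margin=-6449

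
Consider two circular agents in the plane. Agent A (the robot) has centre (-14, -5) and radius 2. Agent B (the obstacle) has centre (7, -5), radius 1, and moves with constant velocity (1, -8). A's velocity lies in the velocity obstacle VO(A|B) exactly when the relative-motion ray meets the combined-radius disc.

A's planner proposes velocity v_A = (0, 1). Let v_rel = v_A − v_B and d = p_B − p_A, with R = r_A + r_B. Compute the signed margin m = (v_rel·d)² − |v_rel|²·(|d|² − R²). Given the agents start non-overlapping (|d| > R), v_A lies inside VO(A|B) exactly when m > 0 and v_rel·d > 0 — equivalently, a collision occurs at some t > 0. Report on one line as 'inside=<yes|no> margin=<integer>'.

d = (21, 0),  |d|² = 441;  R = 2+1 = 3,  c = 441−3² = 432
v_rel = (-1, 9),  |v_rel|² = 82;  v_rel·d = (-1)·(21) + (9)·(0) = -21
82·t² + 42·t + 432 = 0  ⇒  m = (-21)² − 82·432 = -34983
m = -34983 < 0,  v_rel·d = -21 < 0  ⇒  outside

inside=no margin=-34983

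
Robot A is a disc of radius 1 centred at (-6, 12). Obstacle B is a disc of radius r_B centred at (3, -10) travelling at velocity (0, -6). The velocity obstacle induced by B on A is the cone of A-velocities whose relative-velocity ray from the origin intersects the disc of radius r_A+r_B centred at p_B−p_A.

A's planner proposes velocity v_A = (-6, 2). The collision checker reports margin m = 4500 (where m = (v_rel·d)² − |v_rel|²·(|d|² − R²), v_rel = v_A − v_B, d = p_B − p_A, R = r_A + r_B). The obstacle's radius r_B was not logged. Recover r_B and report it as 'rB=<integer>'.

m = 4500
d = (9, -22);  v_rel = (-6, 8),  |v_rel|² = 100
v_rel×d = (-6)·(-22) − (8)·(9) = 60
since m = R²·100 − 60²:  R² = (3600 + 4500) / 100 = 81
R = √81 = 9  ⇒  r_B = 9 − 1 = 8

rB=8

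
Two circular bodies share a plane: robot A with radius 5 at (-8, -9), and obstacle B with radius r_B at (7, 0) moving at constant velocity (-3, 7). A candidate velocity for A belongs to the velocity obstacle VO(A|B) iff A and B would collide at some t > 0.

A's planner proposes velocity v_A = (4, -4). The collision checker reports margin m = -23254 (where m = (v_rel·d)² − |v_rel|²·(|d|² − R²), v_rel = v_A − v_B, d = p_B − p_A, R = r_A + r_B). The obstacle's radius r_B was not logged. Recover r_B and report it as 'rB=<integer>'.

m = -23254
d = (15, 9);  v_rel = (7, -11),  |v_rel|² = 170
v_rel×d = (7)·(9) − (-11)·(15) = 228
since m = R²·170 − 228²:  R² = (51984 + -23254) / 170 = 169
R = √169 = 13  ⇒  r_B = 13 − 5 = 8

rB=8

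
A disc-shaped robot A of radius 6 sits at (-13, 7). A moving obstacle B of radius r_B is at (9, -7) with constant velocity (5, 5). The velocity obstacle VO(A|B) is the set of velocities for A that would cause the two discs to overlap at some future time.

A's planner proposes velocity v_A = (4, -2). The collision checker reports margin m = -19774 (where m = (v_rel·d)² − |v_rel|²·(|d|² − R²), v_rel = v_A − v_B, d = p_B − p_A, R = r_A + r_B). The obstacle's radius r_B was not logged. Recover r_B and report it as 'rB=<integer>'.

m = -19774
d = (22, -14);  v_rel = (-1, -7),  |v_rel|² = 50
v_rel×d = (-1)·(-14) − (-7)·(22) = 168
since m = R²·50 − 168²:  R² = (28224 + -19774) / 50 = 169
R = √169 = 13  ⇒  r_B = 13 − 6 = 7

rB=7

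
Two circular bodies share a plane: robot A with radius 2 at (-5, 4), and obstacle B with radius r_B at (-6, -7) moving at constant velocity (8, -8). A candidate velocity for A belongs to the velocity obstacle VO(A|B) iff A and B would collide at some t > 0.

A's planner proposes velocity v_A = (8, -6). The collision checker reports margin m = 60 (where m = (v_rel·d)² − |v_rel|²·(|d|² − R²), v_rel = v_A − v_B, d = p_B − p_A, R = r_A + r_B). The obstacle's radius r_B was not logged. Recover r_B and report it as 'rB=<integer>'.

m = 60
d = (-1, -11);  v_rel = (0, 2),  |v_rel|² = 4
v_rel×d = (0)·(-11) − (2)·(-1) = 2
since m = R²·4 − 2²:  R² = (4 + 60) / 4 = 16
R = √16 = 4  ⇒  r_B = 4 − 2 = 2

rB=2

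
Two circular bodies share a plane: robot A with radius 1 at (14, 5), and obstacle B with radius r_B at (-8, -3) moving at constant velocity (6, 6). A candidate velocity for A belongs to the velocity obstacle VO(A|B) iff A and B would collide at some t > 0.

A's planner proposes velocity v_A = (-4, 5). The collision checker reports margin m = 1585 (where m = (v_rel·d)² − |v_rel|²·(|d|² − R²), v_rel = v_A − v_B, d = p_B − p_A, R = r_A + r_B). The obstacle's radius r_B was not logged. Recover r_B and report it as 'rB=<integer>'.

m = 1585
d = (-22, -8);  v_rel = (-10, -1),  |v_rel|² = 101
v_rel×d = (-10)·(-8) − (-1)·(-22) = 58
since m = R²·101 − 58²:  R² = (3364 + 1585) / 101 = 49
R = √49 = 7  ⇒  r_B = 7 − 1 = 6

rB=6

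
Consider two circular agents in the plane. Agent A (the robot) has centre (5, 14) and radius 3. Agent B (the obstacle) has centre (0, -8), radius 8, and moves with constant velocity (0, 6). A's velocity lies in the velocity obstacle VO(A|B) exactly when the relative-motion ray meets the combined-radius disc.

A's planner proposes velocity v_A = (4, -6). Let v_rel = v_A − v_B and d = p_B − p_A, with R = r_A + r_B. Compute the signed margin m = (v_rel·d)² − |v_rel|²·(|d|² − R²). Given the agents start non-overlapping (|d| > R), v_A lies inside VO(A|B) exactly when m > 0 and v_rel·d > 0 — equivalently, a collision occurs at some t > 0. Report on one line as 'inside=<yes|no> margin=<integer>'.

d = (-5, -22),  |d|² = 509;  R = 3+8 = 11,  c = 509−11² = 388
v_rel = (4, -12),  |v_rel|² = 160;  v_rel·d = (4)·(-5) + (-12)·(-22) = 244
160·t² − 488·t + 388 = 0  ⇒  m = 244² − 160·388 = -2544
m = -2544 < 0,  v_rel·d = 244 > 0  ⇒  outside

inside=no margin=-2544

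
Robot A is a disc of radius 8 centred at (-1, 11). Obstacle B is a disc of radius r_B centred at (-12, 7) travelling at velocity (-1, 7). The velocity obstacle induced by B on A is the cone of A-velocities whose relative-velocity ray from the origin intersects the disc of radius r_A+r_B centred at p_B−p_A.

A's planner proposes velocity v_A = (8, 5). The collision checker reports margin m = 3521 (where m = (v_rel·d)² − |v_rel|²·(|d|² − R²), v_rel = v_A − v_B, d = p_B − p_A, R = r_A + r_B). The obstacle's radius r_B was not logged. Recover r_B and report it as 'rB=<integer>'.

m = 3521
d = (-11, -4);  v_rel = (9, -2),  |v_rel|² = 85
v_rel×d = (9)·(-4) − (-2)·(-11) = -58
since m = R²·85 − (-58)²:  R² = (3364 + 3521) / 85 = 81
R = √81 = 9  ⇒  r_B = 9 − 8 = 1

rB=1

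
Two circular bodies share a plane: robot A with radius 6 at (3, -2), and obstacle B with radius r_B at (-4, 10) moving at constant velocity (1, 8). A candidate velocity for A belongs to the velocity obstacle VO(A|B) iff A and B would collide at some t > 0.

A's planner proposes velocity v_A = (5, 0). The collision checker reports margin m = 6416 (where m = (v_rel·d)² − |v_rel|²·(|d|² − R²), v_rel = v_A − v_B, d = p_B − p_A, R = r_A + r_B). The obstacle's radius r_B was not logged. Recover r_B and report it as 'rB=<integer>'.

m = 6416
d = (-7, 12);  v_rel = (4, -8),  |v_rel|² = 80
v_rel×d = (4)·(12) − (-8)·(-7) = -8
since m = R²·80 − (-8)²:  R² = (64 + 6416) / 80 = 81
R = √81 = 9  ⇒  r_B = 9 − 6 = 3

rB=3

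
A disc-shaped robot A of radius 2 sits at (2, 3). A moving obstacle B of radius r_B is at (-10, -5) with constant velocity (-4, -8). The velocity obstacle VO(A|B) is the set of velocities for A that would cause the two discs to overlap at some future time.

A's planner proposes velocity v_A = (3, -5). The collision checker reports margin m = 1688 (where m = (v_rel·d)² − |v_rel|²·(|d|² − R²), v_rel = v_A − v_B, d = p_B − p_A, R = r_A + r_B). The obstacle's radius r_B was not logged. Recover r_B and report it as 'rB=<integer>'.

m = 1688
d = (-12, -8);  v_rel = (7, 3),  |v_rel|² = 58
v_rel×d = (7)·(-8) − (3)·(-12) = -20
since m = R²·58 − (-20)²:  R² = (400 + 1688) / 58 = 36
R = √36 = 6  ⇒  r_B = 6 − 2 = 4

rB=4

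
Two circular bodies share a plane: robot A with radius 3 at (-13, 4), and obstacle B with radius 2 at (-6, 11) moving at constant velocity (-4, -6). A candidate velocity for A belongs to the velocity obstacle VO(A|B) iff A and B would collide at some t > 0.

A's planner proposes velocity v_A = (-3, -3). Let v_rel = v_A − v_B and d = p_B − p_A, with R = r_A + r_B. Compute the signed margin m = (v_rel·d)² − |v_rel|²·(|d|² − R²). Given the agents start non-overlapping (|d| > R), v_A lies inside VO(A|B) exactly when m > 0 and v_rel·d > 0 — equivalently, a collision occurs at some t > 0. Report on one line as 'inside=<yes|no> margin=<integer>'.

d = (7, 7),  |d|² = 98;  R = 3+2 = 5,  c = 98−5² = 73
v_rel = (1, 3),  |v_rel|² = 10;  v_rel·d = (1)·(7) + (3)·(7) = 28
10·t² − 56·t + 73 = 0  ⇒  m = 28² − 10·73 = 54
m = 54 > 0,  v_rel·d = 28 > 0  ⇒  inside

inside=yes margin=54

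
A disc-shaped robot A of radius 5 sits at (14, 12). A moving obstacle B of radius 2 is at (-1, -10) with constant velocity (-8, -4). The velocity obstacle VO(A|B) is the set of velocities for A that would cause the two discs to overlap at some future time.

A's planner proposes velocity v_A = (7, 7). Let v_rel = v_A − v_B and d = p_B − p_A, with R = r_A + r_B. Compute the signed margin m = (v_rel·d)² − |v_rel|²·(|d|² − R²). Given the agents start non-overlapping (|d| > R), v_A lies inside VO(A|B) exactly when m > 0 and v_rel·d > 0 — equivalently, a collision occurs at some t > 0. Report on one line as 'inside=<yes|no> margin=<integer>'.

d = (-15, -22),  |d|² = 709;  R = 5+2 = 7,  c = 709−7² = 660
v_rel = (15, 11),  |v_rel|² = 346;  v_rel·d = (15)·(-15) + (11)·(-22) = -467
346·t² + 934·t + 660 = 0  ⇒  m = (-467)² − 346·660 = -10271
m = -10271 < 0,  v_rel·d = -467 < 0  ⇒  outside

inside=no margin=-10271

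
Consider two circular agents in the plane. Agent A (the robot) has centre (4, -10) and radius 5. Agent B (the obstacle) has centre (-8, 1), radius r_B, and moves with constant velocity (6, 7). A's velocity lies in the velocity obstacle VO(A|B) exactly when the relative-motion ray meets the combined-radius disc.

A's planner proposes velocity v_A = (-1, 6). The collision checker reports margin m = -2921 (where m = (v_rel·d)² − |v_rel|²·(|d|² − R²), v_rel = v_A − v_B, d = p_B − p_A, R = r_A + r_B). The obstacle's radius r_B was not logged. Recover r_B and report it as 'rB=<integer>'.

m = -2921
d = (-12, 11);  v_rel = (-7, -1),  |v_rel|² = 50
v_rel×d = (-7)·(11) − (-1)·(-12) = -89
since m = R²·50 − (-89)²:  R² = (7921 + -2921) / 50 = 100
R = √100 = 10  ⇒  r_B = 10 − 5 = 5

rB=5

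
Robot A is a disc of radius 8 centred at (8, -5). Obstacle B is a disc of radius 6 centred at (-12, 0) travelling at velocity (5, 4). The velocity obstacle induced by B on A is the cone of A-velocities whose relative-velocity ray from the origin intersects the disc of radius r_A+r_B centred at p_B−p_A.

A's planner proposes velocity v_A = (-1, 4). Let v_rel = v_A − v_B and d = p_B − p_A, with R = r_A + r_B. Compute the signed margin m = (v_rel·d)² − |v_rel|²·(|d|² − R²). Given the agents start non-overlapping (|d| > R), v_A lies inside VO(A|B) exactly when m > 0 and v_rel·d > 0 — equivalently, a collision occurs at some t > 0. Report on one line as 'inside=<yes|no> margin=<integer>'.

d = (-20, 5),  |d|² = 425;  R = 8+6 = 14,  c = 425−14² = 229
v_rel = (-6, 0),  |v_rel|² = 36;  v_rel·d = (-6)·(-20) + (0)·(5) = 120
36·t² − 240·t + 229 = 0  ⇒  m = 120² − 36·229 = 6156
m = 6156 > 0,  v_rel·d = 120 > 0  ⇒  inside

inside=yes margin=6156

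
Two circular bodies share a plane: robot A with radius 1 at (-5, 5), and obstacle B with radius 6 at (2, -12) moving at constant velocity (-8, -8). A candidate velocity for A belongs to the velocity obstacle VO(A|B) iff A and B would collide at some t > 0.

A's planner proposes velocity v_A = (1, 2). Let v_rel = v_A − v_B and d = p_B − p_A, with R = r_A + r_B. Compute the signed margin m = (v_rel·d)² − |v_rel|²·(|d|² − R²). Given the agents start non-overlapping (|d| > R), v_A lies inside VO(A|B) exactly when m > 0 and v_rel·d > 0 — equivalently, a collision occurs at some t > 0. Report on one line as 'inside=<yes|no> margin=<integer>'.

d = (7, -17),  |d|² = 338;  R = 1+6 = 7,  c = 338−7² = 289
v_rel = (9, 10),  |v_rel|² = 181;  v_rel·d = (9)·(7) + (10)·(-17) = -107
181·t² + 214·t + 289 = 0  ⇒  m = (-107)² − 181·289 = -40860
m = -40860 < 0,  v_rel·d = -107 < 0  ⇒  outside

inside=no margin=-40860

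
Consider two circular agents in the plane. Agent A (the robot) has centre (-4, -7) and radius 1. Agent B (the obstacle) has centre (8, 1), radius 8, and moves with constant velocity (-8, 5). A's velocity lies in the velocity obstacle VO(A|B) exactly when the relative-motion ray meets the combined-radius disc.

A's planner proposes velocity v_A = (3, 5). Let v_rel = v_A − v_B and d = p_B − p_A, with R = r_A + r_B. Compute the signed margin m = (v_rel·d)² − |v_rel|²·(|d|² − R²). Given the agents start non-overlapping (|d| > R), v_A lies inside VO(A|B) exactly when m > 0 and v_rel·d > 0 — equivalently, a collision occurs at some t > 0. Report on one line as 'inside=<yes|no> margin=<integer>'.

d = (12, 8),  |d|² = 208;  R = 1+8 = 9,  c = 208−9² = 127
v_rel = (11, 0),  |v_rel|² = 121;  v_rel·d = (11)·(12) + (0)·(8) = 132
121·t² − 264·t + 127 = 0  ⇒  m = 132² − 121·127 = 2057
m = 2057 > 0,  v_rel·d = 132 > 0  ⇒  inside

inside=yes margin=2057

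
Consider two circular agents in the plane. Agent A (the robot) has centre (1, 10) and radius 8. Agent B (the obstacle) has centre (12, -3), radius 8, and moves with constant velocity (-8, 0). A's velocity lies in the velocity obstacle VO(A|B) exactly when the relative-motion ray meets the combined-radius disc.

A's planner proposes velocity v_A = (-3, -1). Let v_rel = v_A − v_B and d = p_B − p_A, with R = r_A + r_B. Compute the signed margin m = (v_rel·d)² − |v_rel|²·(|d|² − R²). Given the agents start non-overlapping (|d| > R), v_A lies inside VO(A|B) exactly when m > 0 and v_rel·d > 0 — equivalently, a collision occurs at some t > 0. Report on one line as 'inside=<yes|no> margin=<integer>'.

d = (11, -13),  |d|² = 290;  R = 8+8 = 16,  c = 290−16² = 34
v_rel = (5, -1),  |v_rel|² = 26;  v_rel·d = (5)·(11) + (-1)·(-13) = 68
26·t² − 136·t + 34 = 0  ⇒  m = 68² − 26·34 = 3740
m = 3740 > 0,  v_rel·d = 68 > 0  ⇒  inside

inside=yes margin=3740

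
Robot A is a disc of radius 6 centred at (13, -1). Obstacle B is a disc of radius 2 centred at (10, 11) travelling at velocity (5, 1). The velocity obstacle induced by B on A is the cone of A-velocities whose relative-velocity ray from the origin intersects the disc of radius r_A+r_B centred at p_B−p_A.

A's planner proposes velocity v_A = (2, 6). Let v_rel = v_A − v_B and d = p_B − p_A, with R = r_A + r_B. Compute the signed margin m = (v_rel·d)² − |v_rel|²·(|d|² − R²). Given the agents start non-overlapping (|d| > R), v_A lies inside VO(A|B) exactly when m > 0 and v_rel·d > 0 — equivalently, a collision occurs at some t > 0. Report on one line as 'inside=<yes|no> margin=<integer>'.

d = (-3, 12),  |d|² = 153;  R = 6+2 = 8,  c = 153−8² = 89
v_rel = (-3, 5),  |v_rel|² = 34;  v_rel·d = (-3)·(-3) + (5)·(12) = 69
34·t² − 138·t + 89 = 0  ⇒  m = 69² − 34·89 = 1735
m = 1735 > 0,  v_rel·d = 69 > 0  ⇒  inside

inside=yes margin=1735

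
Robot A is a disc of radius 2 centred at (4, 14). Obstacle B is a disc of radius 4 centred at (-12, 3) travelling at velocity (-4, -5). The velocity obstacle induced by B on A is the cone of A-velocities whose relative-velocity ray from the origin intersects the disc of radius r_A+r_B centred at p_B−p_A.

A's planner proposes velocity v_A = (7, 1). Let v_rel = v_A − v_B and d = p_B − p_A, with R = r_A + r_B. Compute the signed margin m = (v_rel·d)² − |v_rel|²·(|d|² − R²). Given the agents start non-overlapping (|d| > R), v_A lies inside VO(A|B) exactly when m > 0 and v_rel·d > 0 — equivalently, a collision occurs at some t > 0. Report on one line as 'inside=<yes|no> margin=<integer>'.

d = (-16, -11),  |d|² = 377;  R = 2+4 = 6,  c = 377−6² = 341
v_rel = (11, 6),  |v_rel|² = 157;  v_rel·d = (11)·(-16) + (6)·(-11) = -242
157·t² + 484·t + 341 = 0  ⇒  m = (-242)² − 157·341 = 5027
m = 5027 > 0,  v_rel·d = -242 < 0  ⇒  outside

inside=no margin=5027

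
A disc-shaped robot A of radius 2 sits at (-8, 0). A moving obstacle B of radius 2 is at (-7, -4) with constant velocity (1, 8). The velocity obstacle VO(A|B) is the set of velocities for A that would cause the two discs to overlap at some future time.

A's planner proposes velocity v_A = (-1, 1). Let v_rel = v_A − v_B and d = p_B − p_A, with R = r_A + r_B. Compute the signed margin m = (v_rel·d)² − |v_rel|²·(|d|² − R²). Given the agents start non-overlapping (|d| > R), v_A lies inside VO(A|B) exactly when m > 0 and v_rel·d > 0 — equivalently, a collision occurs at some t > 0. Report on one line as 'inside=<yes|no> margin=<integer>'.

d = (1, -4),  |d|² = 17;  R = 2+2 = 4,  c = 17−4² = 1
v_rel = (-2, -7),  |v_rel|² = 53;  v_rel·d = (-2)·(1) + (-7)·(-4) = 26
53·t² − 52·t + 1 = 0  ⇒  m = 26² − 53·1 = 623
m = 623 > 0,  v_rel·d = 26 > 0  ⇒  inside

inside=yes margin=623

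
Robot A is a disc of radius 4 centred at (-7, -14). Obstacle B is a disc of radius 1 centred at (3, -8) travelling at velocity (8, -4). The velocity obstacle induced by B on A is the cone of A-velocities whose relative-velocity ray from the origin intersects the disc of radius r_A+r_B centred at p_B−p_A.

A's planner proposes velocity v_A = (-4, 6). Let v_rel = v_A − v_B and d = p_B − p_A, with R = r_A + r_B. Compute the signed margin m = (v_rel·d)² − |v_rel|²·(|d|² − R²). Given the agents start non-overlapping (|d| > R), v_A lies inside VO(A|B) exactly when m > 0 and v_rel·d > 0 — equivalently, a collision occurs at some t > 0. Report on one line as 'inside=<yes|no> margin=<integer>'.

d = (10, 6),  |d|² = 136;  R = 4+1 = 5,  c = 136−5² = 111
v_rel = (-12, 10),  |v_rel|² = 244;  v_rel·d = (-12)·(10) + (10)·(6) = -60
244·t² + 120·t + 111 = 0  ⇒  m = (-60)² − 244·111 = -23484
m = -23484 < 0,  v_rel·d = -60 < 0  ⇒  outside

inside=no margin=-23484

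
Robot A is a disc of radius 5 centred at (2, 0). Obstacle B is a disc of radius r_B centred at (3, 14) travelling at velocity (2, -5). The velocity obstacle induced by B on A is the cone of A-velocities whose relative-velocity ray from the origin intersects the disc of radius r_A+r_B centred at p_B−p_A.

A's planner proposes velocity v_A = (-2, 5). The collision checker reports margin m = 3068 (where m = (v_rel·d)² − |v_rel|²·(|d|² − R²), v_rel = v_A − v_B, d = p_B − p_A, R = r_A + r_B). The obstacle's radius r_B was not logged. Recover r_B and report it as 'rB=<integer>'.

m = 3068
d = (1, 14);  v_rel = (-4, 10),  |v_rel|² = 116
v_rel×d = (-4)·(14) − (10)·(1) = -66
since m = R²·116 − (-66)²:  R² = (4356 + 3068) / 116 = 64
R = √64 = 8  ⇒  r_B = 8 − 5 = 3

rB=3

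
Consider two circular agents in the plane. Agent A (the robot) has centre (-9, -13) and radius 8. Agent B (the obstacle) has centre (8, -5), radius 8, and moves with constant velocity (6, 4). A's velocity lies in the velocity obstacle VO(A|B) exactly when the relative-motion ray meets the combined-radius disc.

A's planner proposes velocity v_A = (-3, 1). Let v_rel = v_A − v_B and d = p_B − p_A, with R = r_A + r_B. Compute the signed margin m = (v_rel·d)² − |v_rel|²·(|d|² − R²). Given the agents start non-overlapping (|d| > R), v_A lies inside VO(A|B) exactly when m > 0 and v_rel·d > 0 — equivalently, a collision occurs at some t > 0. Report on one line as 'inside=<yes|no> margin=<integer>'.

d = (17, 8),  |d|² = 353;  R = 8+8 = 16,  c = 353−16² = 97
v_rel = (-9, -3),  |v_rel|² = 90;  v_rel·d = (-9)·(17) + (-3)·(8) = -177
90·t² + 354·t + 97 = 0  ⇒  m = (-177)² − 90·97 = 22599
m = 22599 > 0,  v_rel·d = -177 < 0  ⇒  outside

inside=no margin=22599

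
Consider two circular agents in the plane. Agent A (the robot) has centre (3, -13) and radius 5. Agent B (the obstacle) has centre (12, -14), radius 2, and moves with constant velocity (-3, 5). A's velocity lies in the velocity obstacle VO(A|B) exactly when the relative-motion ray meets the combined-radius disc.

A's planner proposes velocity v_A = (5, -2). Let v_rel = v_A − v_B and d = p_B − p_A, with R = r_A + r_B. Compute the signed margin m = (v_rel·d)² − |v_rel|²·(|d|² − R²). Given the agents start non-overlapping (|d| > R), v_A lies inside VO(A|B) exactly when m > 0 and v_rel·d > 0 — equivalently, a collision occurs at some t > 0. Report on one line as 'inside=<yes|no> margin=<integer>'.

d = (9, -1),  |d|² = 82;  R = 5+2 = 7,  c = 82−7² = 33
v_rel = (8, -7),  |v_rel|² = 113;  v_rel·d = (8)·(9) + (-7)·(-1) = 79
113·t² − 158·t + 33 = 0  ⇒  m = 79² − 113·33 = 2512
m = 2512 > 0,  v_rel·d = 79 > 0  ⇒  inside

inside=yes margin=2512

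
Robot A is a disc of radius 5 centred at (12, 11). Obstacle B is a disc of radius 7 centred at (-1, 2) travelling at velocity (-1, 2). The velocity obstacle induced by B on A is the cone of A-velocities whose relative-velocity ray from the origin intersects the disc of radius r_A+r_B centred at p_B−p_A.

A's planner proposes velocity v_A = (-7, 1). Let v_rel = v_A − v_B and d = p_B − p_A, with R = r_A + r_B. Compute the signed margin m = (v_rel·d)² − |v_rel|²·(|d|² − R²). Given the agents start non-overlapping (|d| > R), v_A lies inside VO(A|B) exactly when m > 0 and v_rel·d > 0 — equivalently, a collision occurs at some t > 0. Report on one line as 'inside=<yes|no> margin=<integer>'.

d = (-13, -9),  |d|² = 250;  R = 5+7 = 12,  c = 250−12² = 106
v_rel = (-6, -1),  |v_rel|² = 37;  v_rel·d = (-6)·(-13) + (-1)·(-9) = 87
37·t² − 174·t + 106 = 0  ⇒  m = 87² − 37·106 = 3647
m = 3647 > 0,  v_rel·d = 87 > 0  ⇒  inside

inside=yes margin=3647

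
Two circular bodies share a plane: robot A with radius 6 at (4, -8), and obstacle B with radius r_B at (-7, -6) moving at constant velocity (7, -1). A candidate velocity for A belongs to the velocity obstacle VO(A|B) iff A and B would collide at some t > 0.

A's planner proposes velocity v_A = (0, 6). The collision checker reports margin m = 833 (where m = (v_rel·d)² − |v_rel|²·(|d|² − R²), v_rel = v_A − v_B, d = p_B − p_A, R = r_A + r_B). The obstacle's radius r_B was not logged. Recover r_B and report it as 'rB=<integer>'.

m = 833
d = (-11, 2);  v_rel = (-7, 7),  |v_rel|² = 98
v_rel×d = (-7)·(2) − (7)·(-11) = 63
since m = R²·98 − 63²:  R² = (3969 + 833) / 98 = 49
R = √49 = 7  ⇒  r_B = 7 − 6 = 1

rB=1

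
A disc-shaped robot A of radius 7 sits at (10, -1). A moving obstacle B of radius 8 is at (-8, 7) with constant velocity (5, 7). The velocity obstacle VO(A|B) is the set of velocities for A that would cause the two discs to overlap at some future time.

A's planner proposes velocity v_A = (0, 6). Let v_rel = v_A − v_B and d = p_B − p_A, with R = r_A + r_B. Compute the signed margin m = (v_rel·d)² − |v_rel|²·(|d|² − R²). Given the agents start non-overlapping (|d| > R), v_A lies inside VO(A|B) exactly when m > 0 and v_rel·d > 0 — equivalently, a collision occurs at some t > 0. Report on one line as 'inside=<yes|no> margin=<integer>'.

d = (-18, 8),  |d|² = 388;  R = 7+8 = 15,  c = 388−15² = 163
v_rel = (-5, -1),  |v_rel|² = 26;  v_rel·d = (-5)·(-18) + (-1)·(8) = 82
26·t² − 164·t + 163 = 0  ⇒  m = 82² − 26·163 = 2486
m = 2486 > 0,  v_rel·d = 82 > 0  ⇒  inside

inside=yes margin=2486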